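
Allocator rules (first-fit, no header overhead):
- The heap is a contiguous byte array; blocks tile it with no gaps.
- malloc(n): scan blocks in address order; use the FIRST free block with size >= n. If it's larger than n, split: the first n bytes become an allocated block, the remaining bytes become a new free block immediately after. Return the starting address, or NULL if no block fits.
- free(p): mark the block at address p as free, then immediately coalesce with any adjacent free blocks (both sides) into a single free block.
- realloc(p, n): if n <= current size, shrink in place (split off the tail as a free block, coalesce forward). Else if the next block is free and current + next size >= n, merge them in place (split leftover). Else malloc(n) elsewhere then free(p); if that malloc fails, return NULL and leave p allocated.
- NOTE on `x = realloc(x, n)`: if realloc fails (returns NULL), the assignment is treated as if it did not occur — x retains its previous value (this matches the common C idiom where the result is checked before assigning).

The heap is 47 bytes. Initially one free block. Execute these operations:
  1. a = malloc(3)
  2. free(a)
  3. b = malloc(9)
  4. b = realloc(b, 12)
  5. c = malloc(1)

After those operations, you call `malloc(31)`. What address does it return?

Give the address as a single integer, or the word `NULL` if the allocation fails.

Answer: 13

Derivation:
Op 1: a = malloc(3) -> a = 0; heap: [0-2 ALLOC][3-46 FREE]
Op 2: free(a) -> (freed a); heap: [0-46 FREE]
Op 3: b = malloc(9) -> b = 0; heap: [0-8 ALLOC][9-46 FREE]
Op 4: b = realloc(b, 12) -> b = 0; heap: [0-11 ALLOC][12-46 FREE]
Op 5: c = malloc(1) -> c = 12; heap: [0-11 ALLOC][12-12 ALLOC][13-46 FREE]
malloc(31): first-fit scan over [0-11 ALLOC][12-12 ALLOC][13-46 FREE] -> 13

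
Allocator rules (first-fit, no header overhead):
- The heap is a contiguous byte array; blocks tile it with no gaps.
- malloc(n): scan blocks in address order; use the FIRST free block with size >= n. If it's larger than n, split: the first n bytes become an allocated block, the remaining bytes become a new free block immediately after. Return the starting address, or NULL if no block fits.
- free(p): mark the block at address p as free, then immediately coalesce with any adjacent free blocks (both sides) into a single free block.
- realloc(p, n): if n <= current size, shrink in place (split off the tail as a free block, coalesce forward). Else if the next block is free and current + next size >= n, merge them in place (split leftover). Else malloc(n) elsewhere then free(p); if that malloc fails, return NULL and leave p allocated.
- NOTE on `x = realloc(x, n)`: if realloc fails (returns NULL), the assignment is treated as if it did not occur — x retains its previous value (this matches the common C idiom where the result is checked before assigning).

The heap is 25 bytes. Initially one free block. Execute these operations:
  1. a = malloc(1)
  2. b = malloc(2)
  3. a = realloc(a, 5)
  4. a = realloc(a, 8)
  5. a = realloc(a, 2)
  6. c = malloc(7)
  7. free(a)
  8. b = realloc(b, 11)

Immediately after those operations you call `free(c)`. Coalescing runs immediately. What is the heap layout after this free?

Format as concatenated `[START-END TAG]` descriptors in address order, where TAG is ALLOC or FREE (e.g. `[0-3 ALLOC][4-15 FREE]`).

Op 1: a = malloc(1) -> a = 0; heap: [0-0 ALLOC][1-24 FREE]
Op 2: b = malloc(2) -> b = 1; heap: [0-0 ALLOC][1-2 ALLOC][3-24 FREE]
Op 3: a = realloc(a, 5) -> a = 3; heap: [0-0 FREE][1-2 ALLOC][3-7 ALLOC][8-24 FREE]
Op 4: a = realloc(a, 8) -> a = 3; heap: [0-0 FREE][1-2 ALLOC][3-10 ALLOC][11-24 FREE]
Op 5: a = realloc(a, 2) -> a = 3; heap: [0-0 FREE][1-2 ALLOC][3-4 ALLOC][5-24 FREE]
Op 6: c = malloc(7) -> c = 5; heap: [0-0 FREE][1-2 ALLOC][3-4 ALLOC][5-11 ALLOC][12-24 FREE]
Op 7: free(a) -> (freed a); heap: [0-0 FREE][1-2 ALLOC][3-4 FREE][5-11 ALLOC][12-24 FREE]
Op 8: b = realloc(b, 11) -> b = 12; heap: [0-4 FREE][5-11 ALLOC][12-22 ALLOC][23-24 FREE]
free(c): c = 5 -> block [5-11 ALLOC]; mark free, coalesce with adjacent free neighbors -> [0-11 FREE][12-22 ALLOC][23-24 FREE]

Answer: [0-11 FREE][12-22 ALLOC][23-24 FREE]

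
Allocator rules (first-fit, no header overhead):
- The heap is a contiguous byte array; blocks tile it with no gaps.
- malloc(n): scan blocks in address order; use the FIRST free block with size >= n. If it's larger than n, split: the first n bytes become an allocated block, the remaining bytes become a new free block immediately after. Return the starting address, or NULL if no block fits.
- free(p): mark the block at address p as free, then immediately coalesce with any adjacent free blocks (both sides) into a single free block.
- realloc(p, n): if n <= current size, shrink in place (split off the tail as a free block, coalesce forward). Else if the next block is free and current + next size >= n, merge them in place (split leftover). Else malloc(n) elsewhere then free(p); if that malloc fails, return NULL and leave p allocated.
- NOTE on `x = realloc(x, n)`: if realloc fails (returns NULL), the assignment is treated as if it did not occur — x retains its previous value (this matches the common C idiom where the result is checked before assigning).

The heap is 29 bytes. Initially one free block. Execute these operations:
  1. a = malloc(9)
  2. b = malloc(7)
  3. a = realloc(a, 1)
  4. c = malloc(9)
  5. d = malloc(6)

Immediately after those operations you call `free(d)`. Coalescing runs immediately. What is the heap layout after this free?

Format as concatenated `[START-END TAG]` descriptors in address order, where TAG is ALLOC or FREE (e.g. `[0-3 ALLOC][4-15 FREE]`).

Op 1: a = malloc(9) -> a = 0; heap: [0-8 ALLOC][9-28 FREE]
Op 2: b = malloc(7) -> b = 9; heap: [0-8 ALLOC][9-15 ALLOC][16-28 FREE]
Op 3: a = realloc(a, 1) -> a = 0; heap: [0-0 ALLOC][1-8 FREE][9-15 ALLOC][16-28 FREE]
Op 4: c = malloc(9) -> c = 16; heap: [0-0 ALLOC][1-8 FREE][9-15 ALLOC][16-24 ALLOC][25-28 FREE]
Op 5: d = malloc(6) -> d = 1; heap: [0-0 ALLOC][1-6 ALLOC][7-8 FREE][9-15 ALLOC][16-24 ALLOC][25-28 FREE]
free(d): d = 1 -> block [1-6 ALLOC]; mark free, coalesce with adjacent free neighbors -> [0-0 ALLOC][1-8 FREE][9-15 ALLOC][16-24 ALLOC][25-28 FREE]

Answer: [0-0 ALLOC][1-8 FREE][9-15 ALLOC][16-24 ALLOC][25-28 FREE]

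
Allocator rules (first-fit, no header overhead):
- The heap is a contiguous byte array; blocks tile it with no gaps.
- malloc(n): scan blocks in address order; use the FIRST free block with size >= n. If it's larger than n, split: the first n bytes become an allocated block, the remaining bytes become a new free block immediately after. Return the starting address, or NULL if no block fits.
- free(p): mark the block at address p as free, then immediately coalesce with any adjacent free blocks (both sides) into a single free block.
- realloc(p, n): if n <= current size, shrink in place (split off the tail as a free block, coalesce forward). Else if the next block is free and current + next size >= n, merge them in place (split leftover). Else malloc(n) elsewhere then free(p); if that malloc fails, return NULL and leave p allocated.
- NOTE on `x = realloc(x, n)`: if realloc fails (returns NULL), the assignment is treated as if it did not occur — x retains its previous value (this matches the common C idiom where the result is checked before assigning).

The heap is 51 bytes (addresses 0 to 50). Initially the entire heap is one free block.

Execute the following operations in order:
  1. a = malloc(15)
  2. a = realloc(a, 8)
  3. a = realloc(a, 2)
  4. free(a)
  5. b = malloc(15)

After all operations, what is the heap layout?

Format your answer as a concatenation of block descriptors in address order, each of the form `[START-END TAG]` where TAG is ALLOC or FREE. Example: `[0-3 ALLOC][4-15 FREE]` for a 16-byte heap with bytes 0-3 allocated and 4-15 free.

Answer: [0-14 ALLOC][15-50 FREE]

Derivation:
Op 1: a = malloc(15) -> a = 0; heap: [0-14 ALLOC][15-50 FREE]
Op 2: a = realloc(a, 8) -> a = 0; heap: [0-7 ALLOC][8-50 FREE]
Op 3: a = realloc(a, 2) -> a = 0; heap: [0-1 ALLOC][2-50 FREE]
Op 4: free(a) -> (freed a); heap: [0-50 FREE]
Op 5: b = malloc(15) -> b = 0; heap: [0-14 ALLOC][15-50 FREE]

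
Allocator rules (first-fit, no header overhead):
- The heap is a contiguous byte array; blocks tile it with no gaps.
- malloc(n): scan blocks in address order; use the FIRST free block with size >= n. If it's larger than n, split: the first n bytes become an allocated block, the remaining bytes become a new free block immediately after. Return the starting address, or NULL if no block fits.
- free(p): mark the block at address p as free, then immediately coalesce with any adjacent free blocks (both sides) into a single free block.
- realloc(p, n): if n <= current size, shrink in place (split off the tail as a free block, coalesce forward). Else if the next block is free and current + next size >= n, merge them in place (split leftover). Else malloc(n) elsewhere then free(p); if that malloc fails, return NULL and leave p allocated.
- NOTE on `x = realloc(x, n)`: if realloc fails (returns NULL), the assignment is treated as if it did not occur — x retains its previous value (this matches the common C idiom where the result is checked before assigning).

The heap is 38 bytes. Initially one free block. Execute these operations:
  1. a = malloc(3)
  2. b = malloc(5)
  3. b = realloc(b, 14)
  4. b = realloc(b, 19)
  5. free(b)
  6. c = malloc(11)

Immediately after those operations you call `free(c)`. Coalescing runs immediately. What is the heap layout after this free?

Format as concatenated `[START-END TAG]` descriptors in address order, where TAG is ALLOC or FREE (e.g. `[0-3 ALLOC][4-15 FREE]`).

Answer: [0-2 ALLOC][3-37 FREE]

Derivation:
Op 1: a = malloc(3) -> a = 0; heap: [0-2 ALLOC][3-37 FREE]
Op 2: b = malloc(5) -> b = 3; heap: [0-2 ALLOC][3-7 ALLOC][8-37 FREE]
Op 3: b = realloc(b, 14) -> b = 3; heap: [0-2 ALLOC][3-16 ALLOC][17-37 FREE]
Op 4: b = realloc(b, 19) -> b = 3; heap: [0-2 ALLOC][3-21 ALLOC][22-37 FREE]
Op 5: free(b) -> (freed b); heap: [0-2 ALLOC][3-37 FREE]
Op 6: c = malloc(11) -> c = 3; heap: [0-2 ALLOC][3-13 ALLOC][14-37 FREE]
free(c): c = 3 -> block [3-13 ALLOC]; mark free, coalesce with adjacent free neighbors -> [0-2 ALLOC][3-37 FREE]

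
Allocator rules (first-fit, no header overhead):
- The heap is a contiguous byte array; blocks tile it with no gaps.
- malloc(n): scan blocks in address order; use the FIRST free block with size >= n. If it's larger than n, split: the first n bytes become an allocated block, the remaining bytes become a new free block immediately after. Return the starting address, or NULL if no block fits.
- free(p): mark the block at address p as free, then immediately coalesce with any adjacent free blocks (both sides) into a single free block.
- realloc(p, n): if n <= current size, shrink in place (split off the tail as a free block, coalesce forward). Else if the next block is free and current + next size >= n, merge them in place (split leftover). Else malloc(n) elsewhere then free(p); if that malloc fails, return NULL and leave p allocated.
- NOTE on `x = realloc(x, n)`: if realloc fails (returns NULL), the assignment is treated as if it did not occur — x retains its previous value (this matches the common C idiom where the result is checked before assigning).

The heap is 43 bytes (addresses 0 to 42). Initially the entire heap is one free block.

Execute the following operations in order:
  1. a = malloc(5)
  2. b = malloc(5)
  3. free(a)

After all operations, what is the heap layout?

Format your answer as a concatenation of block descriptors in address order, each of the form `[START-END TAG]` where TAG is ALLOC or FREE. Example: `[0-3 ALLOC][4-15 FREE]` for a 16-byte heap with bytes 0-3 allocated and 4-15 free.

Answer: [0-4 FREE][5-9 ALLOC][10-42 FREE]

Derivation:
Op 1: a = malloc(5) -> a = 0; heap: [0-4 ALLOC][5-42 FREE]
Op 2: b = malloc(5) -> b = 5; heap: [0-4 ALLOC][5-9 ALLOC][10-42 FREE]
Op 3: free(a) -> (freed a); heap: [0-4 FREE][5-9 ALLOC][10-42 FREE]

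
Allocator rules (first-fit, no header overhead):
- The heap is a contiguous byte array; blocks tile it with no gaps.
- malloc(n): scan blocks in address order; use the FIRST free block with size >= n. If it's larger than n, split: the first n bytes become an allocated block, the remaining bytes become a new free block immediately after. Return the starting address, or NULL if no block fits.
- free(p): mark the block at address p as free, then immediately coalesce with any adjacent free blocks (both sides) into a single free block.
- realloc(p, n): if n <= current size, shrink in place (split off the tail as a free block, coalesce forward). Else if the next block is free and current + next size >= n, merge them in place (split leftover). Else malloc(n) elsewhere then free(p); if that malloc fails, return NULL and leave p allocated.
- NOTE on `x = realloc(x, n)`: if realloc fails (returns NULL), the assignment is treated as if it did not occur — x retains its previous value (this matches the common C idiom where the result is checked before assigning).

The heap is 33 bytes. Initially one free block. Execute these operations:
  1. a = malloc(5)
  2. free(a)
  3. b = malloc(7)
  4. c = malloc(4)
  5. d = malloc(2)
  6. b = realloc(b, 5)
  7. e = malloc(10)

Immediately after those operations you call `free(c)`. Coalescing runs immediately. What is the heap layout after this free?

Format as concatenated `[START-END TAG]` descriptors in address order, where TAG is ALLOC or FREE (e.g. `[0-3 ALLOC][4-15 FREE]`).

Op 1: a = malloc(5) -> a = 0; heap: [0-4 ALLOC][5-32 FREE]
Op 2: free(a) -> (freed a); heap: [0-32 FREE]
Op 3: b = malloc(7) -> b = 0; heap: [0-6 ALLOC][7-32 FREE]
Op 4: c = malloc(4) -> c = 7; heap: [0-6 ALLOC][7-10 ALLOC][11-32 FREE]
Op 5: d = malloc(2) -> d = 11; heap: [0-6 ALLOC][7-10 ALLOC][11-12 ALLOC][13-32 FREE]
Op 6: b = realloc(b, 5) -> b = 0; heap: [0-4 ALLOC][5-6 FREE][7-10 ALLOC][11-12 ALLOC][13-32 FREE]
Op 7: e = malloc(10) -> e = 13; heap: [0-4 ALLOC][5-6 FREE][7-10 ALLOC][11-12 ALLOC][13-22 ALLOC][23-32 FREE]
free(c): c = 7 -> block [7-10 ALLOC]; mark free, coalesce with adjacent free neighbors -> [0-4 ALLOC][5-10 FREE][11-12 ALLOC][13-22 ALLOC][23-32 FREE]

Answer: [0-4 ALLOC][5-10 FREE][11-12 ALLOC][13-22 ALLOC][23-32 FREE]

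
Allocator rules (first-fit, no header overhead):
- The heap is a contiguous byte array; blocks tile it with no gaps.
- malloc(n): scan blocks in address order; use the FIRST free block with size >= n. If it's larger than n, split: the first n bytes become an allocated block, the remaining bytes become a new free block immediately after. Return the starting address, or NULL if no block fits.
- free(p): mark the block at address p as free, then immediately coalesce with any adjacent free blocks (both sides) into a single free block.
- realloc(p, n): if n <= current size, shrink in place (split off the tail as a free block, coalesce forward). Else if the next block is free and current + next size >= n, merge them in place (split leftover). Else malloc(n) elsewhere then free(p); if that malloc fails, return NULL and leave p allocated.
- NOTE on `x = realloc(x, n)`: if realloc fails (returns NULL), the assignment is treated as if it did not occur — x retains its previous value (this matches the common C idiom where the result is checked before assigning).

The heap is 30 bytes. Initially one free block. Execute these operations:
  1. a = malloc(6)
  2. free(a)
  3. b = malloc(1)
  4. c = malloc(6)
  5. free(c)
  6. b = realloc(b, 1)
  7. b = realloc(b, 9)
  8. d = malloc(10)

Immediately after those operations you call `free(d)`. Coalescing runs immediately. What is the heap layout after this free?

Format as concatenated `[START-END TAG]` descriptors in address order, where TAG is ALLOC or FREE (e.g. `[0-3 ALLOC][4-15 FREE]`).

Answer: [0-8 ALLOC][9-29 FREE]

Derivation:
Op 1: a = malloc(6) -> a = 0; heap: [0-5 ALLOC][6-29 FREE]
Op 2: free(a) -> (freed a); heap: [0-29 FREE]
Op 3: b = malloc(1) -> b = 0; heap: [0-0 ALLOC][1-29 FREE]
Op 4: c = malloc(6) -> c = 1; heap: [0-0 ALLOC][1-6 ALLOC][7-29 FREE]
Op 5: free(c) -> (freed c); heap: [0-0 ALLOC][1-29 FREE]
Op 6: b = realloc(b, 1) -> b = 0; heap: [0-0 ALLOC][1-29 FREE]
Op 7: b = realloc(b, 9) -> b = 0; heap: [0-8 ALLOC][9-29 FREE]
Op 8: d = malloc(10) -> d = 9; heap: [0-8 ALLOC][9-18 ALLOC][19-29 FREE]
free(d): d = 9 -> block [9-18 ALLOC]; mark free, coalesce with adjacent free neighbors -> [0-8 ALLOC][9-29 FREE]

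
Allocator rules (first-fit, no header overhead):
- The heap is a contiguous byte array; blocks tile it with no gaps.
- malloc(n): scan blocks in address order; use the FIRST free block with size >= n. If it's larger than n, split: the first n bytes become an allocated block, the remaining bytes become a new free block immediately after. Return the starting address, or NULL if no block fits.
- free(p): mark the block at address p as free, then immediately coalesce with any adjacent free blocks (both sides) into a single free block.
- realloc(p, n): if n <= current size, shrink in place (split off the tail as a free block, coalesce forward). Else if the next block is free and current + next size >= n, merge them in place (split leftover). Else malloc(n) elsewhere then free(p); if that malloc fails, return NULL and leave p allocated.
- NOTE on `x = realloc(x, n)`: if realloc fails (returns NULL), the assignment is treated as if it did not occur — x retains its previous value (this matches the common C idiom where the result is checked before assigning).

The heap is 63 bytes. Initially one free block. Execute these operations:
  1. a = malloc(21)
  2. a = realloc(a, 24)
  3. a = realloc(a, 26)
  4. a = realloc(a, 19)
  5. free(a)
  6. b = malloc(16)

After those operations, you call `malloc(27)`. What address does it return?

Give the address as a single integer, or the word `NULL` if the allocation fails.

Op 1: a = malloc(21) -> a = 0; heap: [0-20 ALLOC][21-62 FREE]
Op 2: a = realloc(a, 24) -> a = 0; heap: [0-23 ALLOC][24-62 FREE]
Op 3: a = realloc(a, 26) -> a = 0; heap: [0-25 ALLOC][26-62 FREE]
Op 4: a = realloc(a, 19) -> a = 0; heap: [0-18 ALLOC][19-62 FREE]
Op 5: free(a) -> (freed a); heap: [0-62 FREE]
Op 6: b = malloc(16) -> b = 0; heap: [0-15 ALLOC][16-62 FREE]
malloc(27): first-fit scan over [0-15 ALLOC][16-62 FREE] -> 16

Answer: 16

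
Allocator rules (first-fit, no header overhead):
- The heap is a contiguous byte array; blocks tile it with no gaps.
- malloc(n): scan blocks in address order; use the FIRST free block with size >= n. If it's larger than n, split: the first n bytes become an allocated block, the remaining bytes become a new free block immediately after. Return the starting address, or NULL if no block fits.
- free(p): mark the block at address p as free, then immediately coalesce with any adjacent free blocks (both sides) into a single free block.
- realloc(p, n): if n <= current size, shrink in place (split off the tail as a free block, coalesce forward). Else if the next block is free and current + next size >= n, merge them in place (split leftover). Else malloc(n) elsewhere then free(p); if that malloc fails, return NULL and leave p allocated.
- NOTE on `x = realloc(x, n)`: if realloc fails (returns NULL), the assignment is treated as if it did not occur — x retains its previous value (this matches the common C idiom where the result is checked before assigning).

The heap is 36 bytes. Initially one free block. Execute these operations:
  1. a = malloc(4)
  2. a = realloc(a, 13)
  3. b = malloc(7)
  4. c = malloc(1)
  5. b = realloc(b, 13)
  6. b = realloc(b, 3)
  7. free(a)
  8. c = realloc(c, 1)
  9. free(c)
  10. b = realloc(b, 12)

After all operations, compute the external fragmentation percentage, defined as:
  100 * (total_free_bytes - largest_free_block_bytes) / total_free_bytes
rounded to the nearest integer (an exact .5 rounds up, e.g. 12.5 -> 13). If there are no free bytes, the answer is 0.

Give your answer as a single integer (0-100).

Answer: 13

Derivation:
Op 1: a = malloc(4) -> a = 0; heap: [0-3 ALLOC][4-35 FREE]
Op 2: a = realloc(a, 13) -> a = 0; heap: [0-12 ALLOC][13-35 FREE]
Op 3: b = malloc(7) -> b = 13; heap: [0-12 ALLOC][13-19 ALLOC][20-35 FREE]
Op 4: c = malloc(1) -> c = 20; heap: [0-12 ALLOC][13-19 ALLOC][20-20 ALLOC][21-35 FREE]
Op 5: b = realloc(b, 13) -> b = 21; heap: [0-12 ALLOC][13-19 FREE][20-20 ALLOC][21-33 ALLOC][34-35 FREE]
Op 6: b = realloc(b, 3) -> b = 21; heap: [0-12 ALLOC][13-19 FREE][20-20 ALLOC][21-23 ALLOC][24-35 FREE]
Op 7: free(a) -> (freed a); heap: [0-19 FREE][20-20 ALLOC][21-23 ALLOC][24-35 FREE]
Op 8: c = realloc(c, 1) -> c = 20; heap: [0-19 FREE][20-20 ALLOC][21-23 ALLOC][24-35 FREE]
Op 9: free(c) -> (freed c); heap: [0-20 FREE][21-23 ALLOC][24-35 FREE]
Op 10: b = realloc(b, 12) -> b = 21; heap: [0-20 FREE][21-32 ALLOC][33-35 FREE]
Free blocks: [21 3] total_free=24 largest=21 -> 100*(24-21)/24 = 300/24 = 12.5 -> rounds to 13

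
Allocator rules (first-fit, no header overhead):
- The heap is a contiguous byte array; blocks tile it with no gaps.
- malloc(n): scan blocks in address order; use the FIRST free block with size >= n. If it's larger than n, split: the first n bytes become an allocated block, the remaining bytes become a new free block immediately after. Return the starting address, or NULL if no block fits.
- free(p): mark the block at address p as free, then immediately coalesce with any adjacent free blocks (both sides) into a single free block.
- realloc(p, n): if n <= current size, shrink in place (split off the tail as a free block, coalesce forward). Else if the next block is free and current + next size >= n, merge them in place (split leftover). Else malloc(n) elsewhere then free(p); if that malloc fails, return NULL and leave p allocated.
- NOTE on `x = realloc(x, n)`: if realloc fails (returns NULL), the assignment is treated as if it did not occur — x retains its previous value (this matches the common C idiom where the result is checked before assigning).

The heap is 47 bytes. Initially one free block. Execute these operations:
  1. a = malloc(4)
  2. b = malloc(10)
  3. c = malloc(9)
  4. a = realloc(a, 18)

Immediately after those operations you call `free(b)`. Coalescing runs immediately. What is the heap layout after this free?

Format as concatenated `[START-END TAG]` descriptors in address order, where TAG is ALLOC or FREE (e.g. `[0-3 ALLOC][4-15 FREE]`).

Op 1: a = malloc(4) -> a = 0; heap: [0-3 ALLOC][4-46 FREE]
Op 2: b = malloc(10) -> b = 4; heap: [0-3 ALLOC][4-13 ALLOC][14-46 FREE]
Op 3: c = malloc(9) -> c = 14; heap: [0-3 ALLOC][4-13 ALLOC][14-22 ALLOC][23-46 FREE]
Op 4: a = realloc(a, 18) -> a = 23; heap: [0-3 FREE][4-13 ALLOC][14-22 ALLOC][23-40 ALLOC][41-46 FREE]
free(b): b = 4 -> block [4-13 ALLOC]; mark free, coalesce with adjacent free neighbors -> [0-13 FREE][14-22 ALLOC][23-40 ALLOC][41-46 FREE]

Answer: [0-13 FREE][14-22 ALLOC][23-40 ALLOC][41-46 FREE]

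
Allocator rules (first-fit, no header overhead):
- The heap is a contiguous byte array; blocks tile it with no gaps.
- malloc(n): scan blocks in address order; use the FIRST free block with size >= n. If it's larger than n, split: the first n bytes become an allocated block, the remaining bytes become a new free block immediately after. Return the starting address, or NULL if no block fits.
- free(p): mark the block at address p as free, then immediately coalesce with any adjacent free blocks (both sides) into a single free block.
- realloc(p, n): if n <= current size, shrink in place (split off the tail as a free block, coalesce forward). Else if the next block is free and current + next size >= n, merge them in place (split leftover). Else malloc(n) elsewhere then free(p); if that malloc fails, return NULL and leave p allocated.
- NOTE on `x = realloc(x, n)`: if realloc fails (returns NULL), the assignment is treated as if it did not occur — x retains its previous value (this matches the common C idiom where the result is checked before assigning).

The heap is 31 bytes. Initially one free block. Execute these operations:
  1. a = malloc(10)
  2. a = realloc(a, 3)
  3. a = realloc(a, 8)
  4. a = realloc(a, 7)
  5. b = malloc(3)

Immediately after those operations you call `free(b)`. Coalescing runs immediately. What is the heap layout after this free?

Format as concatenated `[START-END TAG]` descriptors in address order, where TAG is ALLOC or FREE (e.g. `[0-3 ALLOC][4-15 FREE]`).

Answer: [0-6 ALLOC][7-30 FREE]

Derivation:
Op 1: a = malloc(10) -> a = 0; heap: [0-9 ALLOC][10-30 FREE]
Op 2: a = realloc(a, 3) -> a = 0; heap: [0-2 ALLOC][3-30 FREE]
Op 3: a = realloc(a, 8) -> a = 0; heap: [0-7 ALLOC][8-30 FREE]
Op 4: a = realloc(a, 7) -> a = 0; heap: [0-6 ALLOC][7-30 FREE]
Op 5: b = malloc(3) -> b = 7; heap: [0-6 ALLOC][7-9 ALLOC][10-30 FREE]
free(b): b = 7 -> block [7-9 ALLOC]; mark free, coalesce with adjacent free neighbors -> [0-6 ALLOC][7-30 FREE]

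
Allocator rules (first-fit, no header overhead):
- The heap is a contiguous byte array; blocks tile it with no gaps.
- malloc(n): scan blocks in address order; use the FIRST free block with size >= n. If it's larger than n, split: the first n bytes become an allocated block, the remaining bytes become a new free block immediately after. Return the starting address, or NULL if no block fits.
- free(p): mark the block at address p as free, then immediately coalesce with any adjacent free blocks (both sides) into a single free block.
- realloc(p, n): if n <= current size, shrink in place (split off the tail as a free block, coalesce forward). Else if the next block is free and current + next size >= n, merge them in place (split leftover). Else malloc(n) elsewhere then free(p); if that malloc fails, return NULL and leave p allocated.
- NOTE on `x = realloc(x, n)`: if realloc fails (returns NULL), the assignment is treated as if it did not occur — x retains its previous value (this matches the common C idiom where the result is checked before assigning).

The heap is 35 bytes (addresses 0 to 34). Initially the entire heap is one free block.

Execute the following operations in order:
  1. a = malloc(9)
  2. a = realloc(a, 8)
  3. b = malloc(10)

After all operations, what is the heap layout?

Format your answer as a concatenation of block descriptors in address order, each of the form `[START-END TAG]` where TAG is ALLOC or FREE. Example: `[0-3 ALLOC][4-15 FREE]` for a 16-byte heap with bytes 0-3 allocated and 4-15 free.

Op 1: a = malloc(9) -> a = 0; heap: [0-8 ALLOC][9-34 FREE]
Op 2: a = realloc(a, 8) -> a = 0; heap: [0-7 ALLOC][8-34 FREE]
Op 3: b = malloc(10) -> b = 8; heap: [0-7 ALLOC][8-17 ALLOC][18-34 FREE]

Answer: [0-7 ALLOC][8-17 ALLOC][18-34 FREE]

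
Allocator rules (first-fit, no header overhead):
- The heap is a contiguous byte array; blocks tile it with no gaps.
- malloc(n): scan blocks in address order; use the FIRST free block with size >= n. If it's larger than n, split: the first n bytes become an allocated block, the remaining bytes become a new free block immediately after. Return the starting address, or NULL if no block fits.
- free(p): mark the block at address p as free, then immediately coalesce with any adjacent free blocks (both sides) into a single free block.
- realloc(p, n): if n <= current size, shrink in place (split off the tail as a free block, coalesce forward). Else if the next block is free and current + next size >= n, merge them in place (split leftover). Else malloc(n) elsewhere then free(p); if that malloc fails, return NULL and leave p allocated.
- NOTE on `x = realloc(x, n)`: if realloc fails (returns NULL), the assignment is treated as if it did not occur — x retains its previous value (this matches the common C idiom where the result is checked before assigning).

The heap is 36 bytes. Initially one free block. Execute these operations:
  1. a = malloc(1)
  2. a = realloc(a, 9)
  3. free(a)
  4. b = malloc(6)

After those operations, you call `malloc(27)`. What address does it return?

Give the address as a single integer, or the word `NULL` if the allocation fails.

Op 1: a = malloc(1) -> a = 0; heap: [0-0 ALLOC][1-35 FREE]
Op 2: a = realloc(a, 9) -> a = 0; heap: [0-8 ALLOC][9-35 FREE]
Op 3: free(a) -> (freed a); heap: [0-35 FREE]
Op 4: b = malloc(6) -> b = 0; heap: [0-5 ALLOC][6-35 FREE]
malloc(27): first-fit scan over [0-5 ALLOC][6-35 FREE] -> 6

Answer: 6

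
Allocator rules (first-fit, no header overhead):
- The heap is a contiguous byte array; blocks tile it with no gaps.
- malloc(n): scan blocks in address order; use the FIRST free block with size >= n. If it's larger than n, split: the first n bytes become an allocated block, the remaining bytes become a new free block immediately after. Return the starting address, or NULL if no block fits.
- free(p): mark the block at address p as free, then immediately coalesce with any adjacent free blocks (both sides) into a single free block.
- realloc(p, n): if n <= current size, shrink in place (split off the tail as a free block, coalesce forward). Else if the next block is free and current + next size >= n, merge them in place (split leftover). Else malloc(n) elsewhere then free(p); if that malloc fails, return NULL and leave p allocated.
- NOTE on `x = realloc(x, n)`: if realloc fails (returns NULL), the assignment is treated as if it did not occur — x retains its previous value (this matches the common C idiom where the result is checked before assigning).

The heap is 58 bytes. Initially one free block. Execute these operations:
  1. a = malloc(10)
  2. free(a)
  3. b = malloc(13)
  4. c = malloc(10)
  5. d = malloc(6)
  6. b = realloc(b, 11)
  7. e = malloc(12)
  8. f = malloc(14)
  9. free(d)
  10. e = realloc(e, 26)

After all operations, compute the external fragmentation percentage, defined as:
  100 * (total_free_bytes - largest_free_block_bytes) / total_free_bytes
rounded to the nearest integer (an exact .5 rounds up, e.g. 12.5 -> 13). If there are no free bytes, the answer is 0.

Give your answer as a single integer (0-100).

Answer: 45

Derivation:
Op 1: a = malloc(10) -> a = 0; heap: [0-9 ALLOC][10-57 FREE]
Op 2: free(a) -> (freed a); heap: [0-57 FREE]
Op 3: b = malloc(13) -> b = 0; heap: [0-12 ALLOC][13-57 FREE]
Op 4: c = malloc(10) -> c = 13; heap: [0-12 ALLOC][13-22 ALLOC][23-57 FREE]
Op 5: d = malloc(6) -> d = 23; heap: [0-12 ALLOC][13-22 ALLOC][23-28 ALLOC][29-57 FREE]
Op 6: b = realloc(b, 11) -> b = 0; heap: [0-10 ALLOC][11-12 FREE][13-22 ALLOC][23-28 ALLOC][29-57 FREE]
Op 7: e = malloc(12) -> e = 29; heap: [0-10 ALLOC][11-12 FREE][13-22 ALLOC][23-28 ALLOC][29-40 ALLOC][41-57 FREE]
Op 8: f = malloc(14) -> f = 41; heap: [0-10 ALLOC][11-12 FREE][13-22 ALLOC][23-28 ALLOC][29-40 ALLOC][41-54 ALLOC][55-57 FREE]
Op 9: free(d) -> (freed d); heap: [0-10 ALLOC][11-12 FREE][13-22 ALLOC][23-28 FREE][29-40 ALLOC][41-54 ALLOC][55-57 FREE]
Op 10: e = realloc(e, 26) -> NULL (e unchanged); heap: [0-10 ALLOC][11-12 FREE][13-22 ALLOC][23-28 FREE][29-40 ALLOC][41-54 ALLOC][55-57 FREE]
Free blocks: [2 6 3] total_free=11 largest=6 -> 100*(11-6)/11 = 500/11 ≈ 45.455 -> rounds to 45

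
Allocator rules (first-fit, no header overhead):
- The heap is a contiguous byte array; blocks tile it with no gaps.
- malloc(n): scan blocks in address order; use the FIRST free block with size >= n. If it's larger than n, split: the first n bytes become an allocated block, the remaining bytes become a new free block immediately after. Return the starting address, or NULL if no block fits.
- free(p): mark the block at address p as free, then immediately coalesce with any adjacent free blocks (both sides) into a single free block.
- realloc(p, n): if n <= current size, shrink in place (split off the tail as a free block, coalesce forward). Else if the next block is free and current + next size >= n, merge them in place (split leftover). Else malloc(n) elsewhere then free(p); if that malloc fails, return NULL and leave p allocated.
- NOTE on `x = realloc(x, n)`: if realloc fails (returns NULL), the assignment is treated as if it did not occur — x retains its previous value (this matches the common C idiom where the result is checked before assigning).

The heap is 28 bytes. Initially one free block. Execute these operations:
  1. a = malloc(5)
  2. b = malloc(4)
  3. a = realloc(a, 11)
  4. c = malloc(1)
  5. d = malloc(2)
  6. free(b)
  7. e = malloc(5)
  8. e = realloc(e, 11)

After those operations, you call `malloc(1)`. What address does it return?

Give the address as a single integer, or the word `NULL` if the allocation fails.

Answer: 8

Derivation:
Op 1: a = malloc(5) -> a = 0; heap: [0-4 ALLOC][5-27 FREE]
Op 2: b = malloc(4) -> b = 5; heap: [0-4 ALLOC][5-8 ALLOC][9-27 FREE]
Op 3: a = realloc(a, 11) -> a = 9; heap: [0-4 FREE][5-8 ALLOC][9-19 ALLOC][20-27 FREE]
Op 4: c = malloc(1) -> c = 0; heap: [0-0 ALLOC][1-4 FREE][5-8 ALLOC][9-19 ALLOC][20-27 FREE]
Op 5: d = malloc(2) -> d = 1; heap: [0-0 ALLOC][1-2 ALLOC][3-4 FREE][5-8 ALLOC][9-19 ALLOC][20-27 FREE]
Op 6: free(b) -> (freed b); heap: [0-0 ALLOC][1-2 ALLOC][3-8 FREE][9-19 ALLOC][20-27 FREE]
Op 7: e = malloc(5) -> e = 3; heap: [0-0 ALLOC][1-2 ALLOC][3-7 ALLOC][8-8 FREE][9-19 ALLOC][20-27 FREE]
Op 8: e = realloc(e, 11) -> NULL (e unchanged); heap: [0-0 ALLOC][1-2 ALLOC][3-7 ALLOC][8-8 FREE][9-19 ALLOC][20-27 FREE]
malloc(1): first-fit scan over [0-0 ALLOC][1-2 ALLOC][3-7 ALLOC][8-8 FREE][9-19 ALLOC][20-27 FREE] -> 8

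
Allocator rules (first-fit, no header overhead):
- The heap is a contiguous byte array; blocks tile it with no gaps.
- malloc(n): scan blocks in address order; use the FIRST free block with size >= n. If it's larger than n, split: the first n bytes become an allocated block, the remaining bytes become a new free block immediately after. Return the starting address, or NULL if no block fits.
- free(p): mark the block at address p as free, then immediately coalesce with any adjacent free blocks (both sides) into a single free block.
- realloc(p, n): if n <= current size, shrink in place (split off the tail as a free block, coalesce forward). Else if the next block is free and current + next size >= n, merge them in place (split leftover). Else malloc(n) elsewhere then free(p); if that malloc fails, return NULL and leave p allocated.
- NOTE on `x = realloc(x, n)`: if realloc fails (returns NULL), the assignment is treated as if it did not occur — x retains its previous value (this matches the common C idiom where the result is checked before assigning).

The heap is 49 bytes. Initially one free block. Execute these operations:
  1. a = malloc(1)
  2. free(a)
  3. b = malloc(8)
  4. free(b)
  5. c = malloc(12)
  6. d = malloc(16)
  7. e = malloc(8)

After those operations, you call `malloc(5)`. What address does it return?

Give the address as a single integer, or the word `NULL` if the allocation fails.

Op 1: a = malloc(1) -> a = 0; heap: [0-0 ALLOC][1-48 FREE]
Op 2: free(a) -> (freed a); heap: [0-48 FREE]
Op 3: b = malloc(8) -> b = 0; heap: [0-7 ALLOC][8-48 FREE]
Op 4: free(b) -> (freed b); heap: [0-48 FREE]
Op 5: c = malloc(12) -> c = 0; heap: [0-11 ALLOC][12-48 FREE]
Op 6: d = malloc(16) -> d = 12; heap: [0-11 ALLOC][12-27 ALLOC][28-48 FREE]
Op 7: e = malloc(8) -> e = 28; heap: [0-11 ALLOC][12-27 ALLOC][28-35 ALLOC][36-48 FREE]
malloc(5): first-fit scan over [0-11 ALLOC][12-27 ALLOC][28-35 ALLOC][36-48 FREE] -> 36

Answer: 36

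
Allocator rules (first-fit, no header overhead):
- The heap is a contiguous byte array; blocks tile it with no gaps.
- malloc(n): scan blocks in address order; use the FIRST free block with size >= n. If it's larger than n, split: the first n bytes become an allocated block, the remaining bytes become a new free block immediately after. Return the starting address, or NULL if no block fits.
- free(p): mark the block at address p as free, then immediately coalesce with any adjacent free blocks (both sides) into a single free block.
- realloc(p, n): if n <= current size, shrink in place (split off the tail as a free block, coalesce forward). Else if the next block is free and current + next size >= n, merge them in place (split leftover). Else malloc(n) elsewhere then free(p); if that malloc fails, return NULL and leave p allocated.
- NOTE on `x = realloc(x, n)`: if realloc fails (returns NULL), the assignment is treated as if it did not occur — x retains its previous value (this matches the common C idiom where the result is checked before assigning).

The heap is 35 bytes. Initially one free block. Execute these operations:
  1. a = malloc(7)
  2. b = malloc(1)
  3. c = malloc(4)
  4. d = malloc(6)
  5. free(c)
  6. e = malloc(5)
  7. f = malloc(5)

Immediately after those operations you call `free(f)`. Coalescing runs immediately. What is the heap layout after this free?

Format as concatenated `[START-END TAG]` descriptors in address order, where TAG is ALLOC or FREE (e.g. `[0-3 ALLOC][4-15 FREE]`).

Answer: [0-6 ALLOC][7-7 ALLOC][8-11 FREE][12-17 ALLOC][18-22 ALLOC][23-34 FREE]

Derivation:
Op 1: a = malloc(7) -> a = 0; heap: [0-6 ALLOC][7-34 FREE]
Op 2: b = malloc(1) -> b = 7; heap: [0-6 ALLOC][7-7 ALLOC][8-34 FREE]
Op 3: c = malloc(4) -> c = 8; heap: [0-6 ALLOC][7-7 ALLOC][8-11 ALLOC][12-34 FREE]
Op 4: d = malloc(6) -> d = 12; heap: [0-6 ALLOC][7-7 ALLOC][8-11 ALLOC][12-17 ALLOC][18-34 FREE]
Op 5: free(c) -> (freed c); heap: [0-6 ALLOC][7-7 ALLOC][8-11 FREE][12-17 ALLOC][18-34 FREE]
Op 6: e = malloc(5) -> e = 18; heap: [0-6 ALLOC][7-7 ALLOC][8-11 FREE][12-17 ALLOC][18-22 ALLOC][23-34 FREE]
Op 7: f = malloc(5) -> f = 23; heap: [0-6 ALLOC][7-7 ALLOC][8-11 FREE][12-17 ALLOC][18-22 ALLOC][23-27 ALLOC][28-34 FREE]
free(f): f = 23 -> block [23-27 ALLOC]; mark free, coalesce with adjacent free neighbors -> [0-6 ALLOC][7-7 ALLOC][8-11 FREE][12-17 ALLOC][18-22 ALLOC][23-34 FREE]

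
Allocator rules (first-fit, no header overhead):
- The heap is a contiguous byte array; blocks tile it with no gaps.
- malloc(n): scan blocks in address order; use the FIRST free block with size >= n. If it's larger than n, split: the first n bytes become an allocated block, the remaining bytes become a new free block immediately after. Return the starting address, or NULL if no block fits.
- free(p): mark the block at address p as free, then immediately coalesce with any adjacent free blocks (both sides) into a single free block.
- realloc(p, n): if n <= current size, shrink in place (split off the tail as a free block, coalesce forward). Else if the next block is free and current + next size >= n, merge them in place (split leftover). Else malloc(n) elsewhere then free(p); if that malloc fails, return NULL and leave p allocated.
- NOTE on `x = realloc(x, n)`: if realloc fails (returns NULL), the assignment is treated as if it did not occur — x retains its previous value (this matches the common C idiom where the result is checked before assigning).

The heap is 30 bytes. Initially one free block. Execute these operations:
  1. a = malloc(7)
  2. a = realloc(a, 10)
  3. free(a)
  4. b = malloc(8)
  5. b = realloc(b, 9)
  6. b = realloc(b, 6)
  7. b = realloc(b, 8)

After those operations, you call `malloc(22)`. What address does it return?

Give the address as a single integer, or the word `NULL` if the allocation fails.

Op 1: a = malloc(7) -> a = 0; heap: [0-6 ALLOC][7-29 FREE]
Op 2: a = realloc(a, 10) -> a = 0; heap: [0-9 ALLOC][10-29 FREE]
Op 3: free(a) -> (freed a); heap: [0-29 FREE]
Op 4: b = malloc(8) -> b = 0; heap: [0-7 ALLOC][8-29 FREE]
Op 5: b = realloc(b, 9) -> b = 0; heap: [0-8 ALLOC][9-29 FREE]
Op 6: b = realloc(b, 6) -> b = 0; heap: [0-5 ALLOC][6-29 FREE]
Op 7: b = realloc(b, 8) -> b = 0; heap: [0-7 ALLOC][8-29 FREE]
malloc(22): first-fit scan over [0-7 ALLOC][8-29 FREE] -> 8

Answer: 8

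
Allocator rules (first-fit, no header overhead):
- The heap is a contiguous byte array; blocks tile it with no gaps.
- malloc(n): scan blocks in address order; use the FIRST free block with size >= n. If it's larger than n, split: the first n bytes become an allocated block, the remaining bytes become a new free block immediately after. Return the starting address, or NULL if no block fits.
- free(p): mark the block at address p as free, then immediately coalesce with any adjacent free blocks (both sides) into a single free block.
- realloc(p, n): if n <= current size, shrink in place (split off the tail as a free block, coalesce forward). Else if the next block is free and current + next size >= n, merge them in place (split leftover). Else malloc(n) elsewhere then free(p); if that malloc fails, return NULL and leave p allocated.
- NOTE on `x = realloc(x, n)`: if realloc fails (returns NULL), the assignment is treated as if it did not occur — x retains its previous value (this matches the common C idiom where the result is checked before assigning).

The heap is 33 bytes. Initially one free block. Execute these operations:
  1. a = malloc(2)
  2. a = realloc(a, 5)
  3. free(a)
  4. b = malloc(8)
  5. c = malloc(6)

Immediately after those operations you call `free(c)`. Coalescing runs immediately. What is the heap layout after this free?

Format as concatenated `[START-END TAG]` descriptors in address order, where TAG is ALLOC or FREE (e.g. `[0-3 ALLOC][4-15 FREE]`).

Op 1: a = malloc(2) -> a = 0; heap: [0-1 ALLOC][2-32 FREE]
Op 2: a = realloc(a, 5) -> a = 0; heap: [0-4 ALLOC][5-32 FREE]
Op 3: free(a) -> (freed a); heap: [0-32 FREE]
Op 4: b = malloc(8) -> b = 0; heap: [0-7 ALLOC][8-32 FREE]
Op 5: c = malloc(6) -> c = 8; heap: [0-7 ALLOC][8-13 ALLOC][14-32 FREE]
free(c): c = 8 -> block [8-13 ALLOC]; mark free, coalesce with adjacent free neighbors -> [0-7 ALLOC][8-32 FREE]

Answer: [0-7 ALLOC][8-32 FREE]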